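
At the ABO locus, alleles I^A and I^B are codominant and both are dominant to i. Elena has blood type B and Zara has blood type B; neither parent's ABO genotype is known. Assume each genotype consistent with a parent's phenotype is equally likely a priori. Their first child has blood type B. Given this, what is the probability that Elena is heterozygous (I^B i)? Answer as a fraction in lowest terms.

7/15

Possible genotypes: Elena ∈ {I^B I^B, I^B i}; Zara ∈ {I^B I^B, I^B i}.
Weight each parental genotype pair by prior × P(type-B child):
  I^B I^B × I^B I^B: posterior weight 4/15.
  I^B I^B × I^B i: posterior weight 4/15.
  I^B i × I^B I^B: posterior weight 4/15.
  I^B i × I^B i: posterior weight 1/5.
Sum the posterior weight over pairs where Elena is I^B i: 7/15.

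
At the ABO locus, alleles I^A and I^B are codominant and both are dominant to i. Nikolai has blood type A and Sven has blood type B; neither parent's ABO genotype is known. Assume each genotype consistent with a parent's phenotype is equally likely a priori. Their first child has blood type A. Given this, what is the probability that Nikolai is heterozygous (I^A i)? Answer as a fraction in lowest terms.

1/3

Possible genotypes: Nikolai ∈ {I^A I^A, I^A i}; Sven ∈ {I^B I^B, I^B i}.
Weight each parental genotype pair by prior × P(type-A child):
  I^A I^A × I^B i: posterior weight 2/3.
  I^A i × I^B i: posterior weight 1/3.
Sum the posterior weight over pairs where Nikolai is I^A i: 1/3.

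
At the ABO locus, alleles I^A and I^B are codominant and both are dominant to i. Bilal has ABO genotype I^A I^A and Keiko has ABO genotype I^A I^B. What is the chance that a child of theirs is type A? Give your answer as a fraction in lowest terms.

1/2

ABO cross I^A I^A × I^A I^B → offspring phenotypes: 1/2 A, 1/2 AB.
So P(type A) = 1/2.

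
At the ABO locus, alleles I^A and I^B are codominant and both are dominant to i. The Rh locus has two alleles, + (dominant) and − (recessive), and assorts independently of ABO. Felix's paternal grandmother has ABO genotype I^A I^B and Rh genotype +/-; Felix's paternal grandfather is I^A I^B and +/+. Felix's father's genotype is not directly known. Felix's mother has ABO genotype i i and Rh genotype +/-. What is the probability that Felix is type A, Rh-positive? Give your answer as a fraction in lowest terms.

7/16

Felix's father's ABO genotype from I^A I^B × I^A I^B: 1/4 I^A I^A, 1/2 I^A I^B, 1/4 I^B I^B.
Crossing each possibility with the mother i i and summing P(type A): 1/4·1 + 1/2·1/2 + 1/4·0 = 1/2.
Similarly for Rh via the father's Rh distribution: P(Rh+) = 7/8.
Independent loci: 1/2 × 7/8 = 7/16.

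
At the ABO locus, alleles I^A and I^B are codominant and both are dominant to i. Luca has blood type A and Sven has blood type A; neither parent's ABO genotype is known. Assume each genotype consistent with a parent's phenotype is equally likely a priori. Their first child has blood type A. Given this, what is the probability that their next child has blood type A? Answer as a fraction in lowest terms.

Possible genotypes: Luca ∈ {I^A I^A, I^A i}; Sven ∈ {I^A I^A, I^A i}.
Weight each parental genotype pair by prior × P(type-A child):
  I^A I^A × I^A I^A: posterior weight 4/15; P(next child type A) = 1.
  I^A I^A × I^A i: posterior weight 4/15; P(next child type A) = 1.
  I^A i × I^A I^A: posterior weight 4/15; P(next child type A) = 1.
  I^A i × I^A i: posterior weight 1/5; P(next child type A) = 3/4.
Weighted sum = 19/20.

19/20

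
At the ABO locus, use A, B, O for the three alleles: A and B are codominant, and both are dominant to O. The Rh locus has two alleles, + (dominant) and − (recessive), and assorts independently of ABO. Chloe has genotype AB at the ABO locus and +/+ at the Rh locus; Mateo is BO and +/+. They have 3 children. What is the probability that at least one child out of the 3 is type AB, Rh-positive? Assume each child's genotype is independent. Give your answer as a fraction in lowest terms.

37/64

ABO cross AB × BO → 1/4 A, 1/2 B, 1/4 AB.
Rh cross +/+ × +/+ → 1 Rh+; so P(type AB, Rh-positive) = 1/4 × 1 = 1/4 per child.
P(none) = (3/4)^3 = 27/64; P(at least one) = 1 − 27/64 = 37/64.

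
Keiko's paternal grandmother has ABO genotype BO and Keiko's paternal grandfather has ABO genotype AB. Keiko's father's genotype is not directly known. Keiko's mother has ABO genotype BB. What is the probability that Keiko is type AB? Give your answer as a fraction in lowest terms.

1/4

Keiko's father's ABO genotype from BO × AB: 1/4 AB, 1/4 AO, 1/4 BB, 1/4 BO.
Crossing each possibility with the mother BB and summing P(type AB): 1/4·1/2 + 1/4·1/2 + 1/4·0 + 1/4·0 = 1/4.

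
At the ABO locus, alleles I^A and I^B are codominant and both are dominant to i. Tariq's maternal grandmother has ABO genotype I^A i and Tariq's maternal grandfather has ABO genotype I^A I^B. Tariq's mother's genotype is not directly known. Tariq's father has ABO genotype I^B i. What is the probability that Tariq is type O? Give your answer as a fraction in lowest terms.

Tariq's mother's ABO genotype from I^A i × I^A I^B: 1/4 I^A I^A, 1/4 I^A I^B, 1/4 I^A i, 1/4 I^B i.
Crossing each possibility with the father I^B i and summing P(type O): 1/4·0 + 1/4·0 + 1/4·1/4 + 1/4·1/4 = 1/8.

1/8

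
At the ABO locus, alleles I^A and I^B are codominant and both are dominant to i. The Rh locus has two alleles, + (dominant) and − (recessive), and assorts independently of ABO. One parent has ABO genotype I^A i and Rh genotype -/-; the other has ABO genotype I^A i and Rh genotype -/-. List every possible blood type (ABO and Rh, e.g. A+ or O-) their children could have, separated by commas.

O-, A-

Gametes from I^A i × I^A i give offspring ABO genotypes I^A I^A, I^A i, i i, i.e. phenotypes O, A.
Rh cross -/- × -/- → phenotypes Rh-.
Combining independently: O-, A-.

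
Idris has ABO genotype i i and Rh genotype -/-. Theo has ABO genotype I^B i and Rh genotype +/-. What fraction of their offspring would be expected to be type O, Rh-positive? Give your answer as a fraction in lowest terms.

1/4

ABO cross i i × I^B i → offspring phenotypes: 1/2 O, 1/2 B.
Rh cross -/- × +/- → 1/2 Rh+, 1/2 Rh-.
Independent loci: P(type O, Rh-positive) = 1/2 × 1/2 = 1/4.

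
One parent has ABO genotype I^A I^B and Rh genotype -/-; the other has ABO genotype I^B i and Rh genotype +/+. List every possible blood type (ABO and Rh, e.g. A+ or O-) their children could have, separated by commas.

A+, B+, AB+

Gametes from I^A I^B × I^B i give offspring ABO genotypes I^A I^B, I^A i, I^B I^B, I^B i, i.e. phenotypes A, B, AB.
Rh cross -/- × +/+ → phenotypes Rh+.
Combining independently: A+, B+, AB+.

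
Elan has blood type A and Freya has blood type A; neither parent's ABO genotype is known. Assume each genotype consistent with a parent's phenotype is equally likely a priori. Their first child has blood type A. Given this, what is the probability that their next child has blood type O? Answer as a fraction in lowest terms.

Possible genotypes: Elan ∈ {AA, AO}; Freya ∈ {AA, AO}.
Weight each parental genotype pair by prior × P(type-A child):
  AA × AA: posterior weight 4/15; P(next child type O) = 0.
  AA × AO: posterior weight 4/15; P(next child type O) = 0.
  AO × AA: posterior weight 4/15; P(next child type O) = 0.
  AO × AO: posterior weight 1/5; P(next child type O) = 1/4.
Weighted sum = 1/20.

1/20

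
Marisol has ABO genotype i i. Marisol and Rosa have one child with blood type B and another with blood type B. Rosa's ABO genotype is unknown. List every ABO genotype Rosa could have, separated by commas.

I^A I^B, I^B I^B, I^B i

For each candidate genotype of Rosa, check whether crossing it with i i can produce every observed child phenotype.
  I^A I^A → possible child types {A} ✗
  I^A I^B → possible child types {A, B} ✓
  I^A i → possible child types {O, A} ✗
  I^B I^B → possible child types {B} ✓
  I^B i → possible child types {O, B} ✓
  i i → possible child types {O} ✗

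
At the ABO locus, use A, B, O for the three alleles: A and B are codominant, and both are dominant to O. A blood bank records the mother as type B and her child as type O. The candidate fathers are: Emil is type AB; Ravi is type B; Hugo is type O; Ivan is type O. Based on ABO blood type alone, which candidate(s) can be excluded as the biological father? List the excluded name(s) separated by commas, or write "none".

Emil

A candidate is excluded only if no genotype consistent with his phenotype could produce a type O child with a type B mother.
Emil (type AB): no genotype consistent with that phenotype can produce a type-O child with a type-B mother.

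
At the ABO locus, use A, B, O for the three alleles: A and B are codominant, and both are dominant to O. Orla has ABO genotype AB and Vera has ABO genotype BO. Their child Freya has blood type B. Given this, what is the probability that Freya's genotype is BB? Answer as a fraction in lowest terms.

1/2

Cross AB × BO → 1/4 AB, 1/4 AO, 1/4 BB, 1/4 BO.
Type-B genotypes among offspring: BB (1/4), BO (1/4); total 1/2.
P(BB | type B) = (1/4) / (1/2) = 1/2.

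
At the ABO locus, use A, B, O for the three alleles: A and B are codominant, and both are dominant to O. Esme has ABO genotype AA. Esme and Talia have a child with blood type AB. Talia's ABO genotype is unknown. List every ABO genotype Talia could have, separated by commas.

AB, BB, BO

For each candidate genotype of Talia, check whether crossing it with AA can produce every observed child phenotype.
  AA → possible child types {A} ✗
  AB → possible child types {A, AB} ✓
  AO → possible child types {A} ✗
  BB → possible child types {AB} ✓
  BO → possible child types {A, AB} ✓
  OO → possible child types {A} ✗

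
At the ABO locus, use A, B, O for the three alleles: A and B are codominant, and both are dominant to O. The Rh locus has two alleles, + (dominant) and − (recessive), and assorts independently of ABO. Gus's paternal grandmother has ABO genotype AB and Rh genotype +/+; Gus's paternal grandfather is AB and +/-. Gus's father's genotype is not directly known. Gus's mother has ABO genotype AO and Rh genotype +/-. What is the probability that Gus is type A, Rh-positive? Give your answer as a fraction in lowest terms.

Gus's father's ABO genotype from AB × AB: 1/4 AA, 1/2 AB, 1/4 BB.
Crossing each possibility with the mother AO and summing P(type A): 1/4·1 + 1/2·1/2 + 1/4·0 = 1/2.
Similarly for Rh via the father's Rh distribution: P(Rh+) = 7/8.
Independent loci: 1/2 × 7/8 = 7/16.

7/16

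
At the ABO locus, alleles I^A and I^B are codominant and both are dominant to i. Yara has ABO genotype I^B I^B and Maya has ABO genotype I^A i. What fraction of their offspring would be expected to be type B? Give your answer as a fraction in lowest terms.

ABO cross I^B I^B × I^A i → offspring phenotypes: 1/2 B, 1/2 AB.
So P(type B) = 1/2.

1/2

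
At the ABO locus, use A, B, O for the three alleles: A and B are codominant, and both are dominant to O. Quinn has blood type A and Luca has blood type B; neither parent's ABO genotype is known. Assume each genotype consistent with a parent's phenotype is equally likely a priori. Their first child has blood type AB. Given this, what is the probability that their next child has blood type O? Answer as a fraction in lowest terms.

Possible genotypes: Quinn ∈ {AA, AO}; Luca ∈ {BB, BO}.
Weight each parental genotype pair by prior × P(type-AB child):
  AA × BB: posterior weight 4/9; P(next child type O) = 0.
  AA × BO: posterior weight 2/9; P(next child type O) = 0.
  AO × BB: posterior weight 2/9; P(next child type O) = 0.
  AO × BO: posterior weight 1/9; P(next child type O) = 1/4.
Weighted sum = 1/36.

1/36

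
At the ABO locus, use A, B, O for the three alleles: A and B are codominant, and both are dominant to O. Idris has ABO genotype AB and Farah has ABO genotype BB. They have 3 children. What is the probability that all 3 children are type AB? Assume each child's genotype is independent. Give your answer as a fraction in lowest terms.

1/8

ABO cross AB × BB → 1/2 B, 1/2 AB.
So P(type AB) = 1/2 per child.
All 3 independent: (1/2)^3 = 1/8.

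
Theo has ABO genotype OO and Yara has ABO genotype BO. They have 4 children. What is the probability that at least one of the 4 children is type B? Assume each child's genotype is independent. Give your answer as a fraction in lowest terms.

ABO cross OO × BO → 1/2 O, 1/2 B.
So P(type B) = 1/2 per child.
P(none) = (1/2)^4 = 1/16; P(at least one) = 1 − 1/16 = 15/16.

15/16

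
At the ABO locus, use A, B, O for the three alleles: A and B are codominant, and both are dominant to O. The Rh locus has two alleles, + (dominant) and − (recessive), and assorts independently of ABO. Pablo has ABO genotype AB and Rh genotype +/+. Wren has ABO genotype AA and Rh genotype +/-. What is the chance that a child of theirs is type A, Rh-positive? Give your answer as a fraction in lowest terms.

ABO cross AB × AA → offspring phenotypes: 1/2 A, 1/2 AB.
Rh cross +/+ × +/- → 1 Rh+.
Independent loci: P(type A, Rh-positive) = 1/2 × 1 = 1/2.

1/2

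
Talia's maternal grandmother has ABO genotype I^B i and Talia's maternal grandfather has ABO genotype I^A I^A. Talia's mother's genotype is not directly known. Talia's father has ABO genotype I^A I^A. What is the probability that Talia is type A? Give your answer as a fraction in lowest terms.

3/4

Talia's mother's ABO genotype from I^B i × I^A I^A: 1/2 I^A I^B, 1/2 I^A i.
Crossing each possibility with the father I^A I^A and summing P(type A): 1/2·1/2 + 1/2·1 = 3/4.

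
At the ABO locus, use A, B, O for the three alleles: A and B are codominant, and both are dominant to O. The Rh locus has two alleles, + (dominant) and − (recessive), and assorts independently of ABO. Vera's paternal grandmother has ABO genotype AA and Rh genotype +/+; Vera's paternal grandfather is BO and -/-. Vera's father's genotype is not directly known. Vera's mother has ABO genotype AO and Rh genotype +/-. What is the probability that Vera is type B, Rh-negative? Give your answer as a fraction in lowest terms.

Vera's father's ABO genotype from AA × BO: 1/2 AB, 1/2 AO.
Crossing each possibility with the mother AO and summing P(type B): 1/2·1/4 + 1/2·0 = 1/8.
Similarly for Rh via the father's Rh distribution: P(Rh-) = 1/4.
Independent loci: 1/8 × 1/4 = 1/32.

1/32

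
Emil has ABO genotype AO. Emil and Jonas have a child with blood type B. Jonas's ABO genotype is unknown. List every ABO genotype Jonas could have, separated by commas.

For each candidate genotype of Jonas, check whether crossing it with AO can produce every observed child phenotype.
  AA → possible child types {A} ✗
  AB → possible child types {A, B, AB} ✓
  AO → possible child types {O, A} ✗
  BB → possible child types {B, AB} ✓
  BO → possible child types {O, A, B, AB} ✓
  OO → possible child types {O, A} ✗

AB, BB, BO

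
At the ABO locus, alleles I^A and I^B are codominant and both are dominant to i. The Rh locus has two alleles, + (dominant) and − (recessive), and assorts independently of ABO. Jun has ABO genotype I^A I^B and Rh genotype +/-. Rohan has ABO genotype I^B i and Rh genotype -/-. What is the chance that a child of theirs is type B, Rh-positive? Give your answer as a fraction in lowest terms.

1/4

ABO cross I^A I^B × I^B i → offspring phenotypes: 1/4 A, 1/2 B, 1/4 AB.
Rh cross +/- × -/- → 1/2 Rh+, 1/2 Rh-.
Independent loci: P(type B, Rh-positive) = 1/2 × 1/2 = 1/4.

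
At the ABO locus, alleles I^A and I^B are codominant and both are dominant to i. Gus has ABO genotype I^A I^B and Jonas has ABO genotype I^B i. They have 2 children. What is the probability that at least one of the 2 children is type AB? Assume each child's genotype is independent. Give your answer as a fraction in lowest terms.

7/16

ABO cross I^A I^B × I^B i → 1/4 A, 1/2 B, 1/4 AB.
So P(type AB) = 1/4 per child.
P(none) = (3/4)^2 = 9/16; P(at least one) = 1 − 9/16 = 7/16.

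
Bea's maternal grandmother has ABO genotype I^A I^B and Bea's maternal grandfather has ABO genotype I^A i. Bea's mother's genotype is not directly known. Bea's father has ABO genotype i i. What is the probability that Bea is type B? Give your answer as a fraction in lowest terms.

1/4

Bea's mother's ABO genotype from I^A I^B × I^A i: 1/4 I^A I^A, 1/4 I^A I^B, 1/4 I^A i, 1/4 I^B i.
Crossing each possibility with the father i i and summing P(type B): 1/4·0 + 1/4·1/2 + 1/4·0 + 1/4·1/2 = 1/4.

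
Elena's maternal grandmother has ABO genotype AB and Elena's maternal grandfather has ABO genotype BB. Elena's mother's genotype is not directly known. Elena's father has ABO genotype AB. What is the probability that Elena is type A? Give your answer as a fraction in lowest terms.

1/8

Elena's mother's ABO genotype from AB × BB: 1/2 AB, 1/2 BB.
Crossing each possibility with the father AB and summing P(type A): 1/2·1/4 + 1/2·0 = 1/8.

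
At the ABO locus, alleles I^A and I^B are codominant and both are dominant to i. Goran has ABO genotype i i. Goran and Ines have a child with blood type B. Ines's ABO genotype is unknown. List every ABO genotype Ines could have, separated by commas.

I^A I^B, I^B I^B, I^B i

For each candidate genotype of Ines, check whether crossing it with i i can produce every observed child phenotype.
  I^A I^A → possible child types {A} ✗
  I^A I^B → possible child types {A, B} ✓
  I^A i → possible child types {O, A} ✗
  I^B I^B → possible child types {B} ✓
  I^B i → possible child types {O, B} ✓
  i i → possible child types {O} ✗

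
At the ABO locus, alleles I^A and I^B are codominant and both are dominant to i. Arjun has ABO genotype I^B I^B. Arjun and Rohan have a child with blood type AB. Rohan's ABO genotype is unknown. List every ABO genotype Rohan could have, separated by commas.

For each candidate genotype of Rohan, check whether crossing it with I^B I^B can produce every observed child phenotype.
  I^A I^A → possible child types {AB} ✓
  I^A I^B → possible child types {B, AB} ✓
  I^A i → possible child types {B, AB} ✓
  I^B I^B → possible child types {B} ✗
  I^B i → possible child types {B} ✗
  i i → possible child types {B} ✗

I^A I^A, I^A I^B, I^A i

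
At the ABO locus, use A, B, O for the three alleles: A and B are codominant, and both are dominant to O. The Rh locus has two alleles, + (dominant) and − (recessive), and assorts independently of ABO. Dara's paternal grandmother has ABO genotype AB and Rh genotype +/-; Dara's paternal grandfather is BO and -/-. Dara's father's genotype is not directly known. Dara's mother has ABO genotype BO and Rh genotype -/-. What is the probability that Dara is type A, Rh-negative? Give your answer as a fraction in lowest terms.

Dara's father's ABO genotype from AB × BO: 1/4 AB, 1/4 AO, 1/4 BB, 1/4 BO.
Crossing each possibility with the mother BO and summing P(type A): 1/4·1/4 + 1/4·1/4 + 1/4·0 + 1/4·0 = 1/8.
Similarly for Rh via the father's Rh distribution: P(Rh-) = 3/4.
Independent loci: 1/8 × 3/4 = 3/32.

3/32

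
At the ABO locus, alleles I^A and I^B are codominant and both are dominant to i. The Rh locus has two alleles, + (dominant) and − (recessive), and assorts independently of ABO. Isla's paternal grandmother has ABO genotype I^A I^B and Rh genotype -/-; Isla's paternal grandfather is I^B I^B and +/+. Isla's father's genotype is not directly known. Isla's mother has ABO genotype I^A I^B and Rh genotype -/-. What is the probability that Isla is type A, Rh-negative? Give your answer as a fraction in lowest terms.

1/16

Isla's father's ABO genotype from I^A I^B × I^B I^B: 1/2 I^A I^B, 1/2 I^B I^B.
Crossing each possibility with the mother I^A I^B and summing P(type A): 1/2·1/4 + 1/2·0 = 1/8.
Similarly for Rh via the father's Rh distribution: P(Rh-) = 1/2.
Independent loci: 1/8 × 1/2 = 1/16.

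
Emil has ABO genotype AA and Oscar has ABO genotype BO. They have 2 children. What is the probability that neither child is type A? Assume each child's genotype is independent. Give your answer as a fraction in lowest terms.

ABO cross AA × BO → 1/2 A, 1/2 AB.
So P(type A) = 1/2 per child.
P(not type A) = 1/2 for one child; (1/2)^2 = 1/4.

1/4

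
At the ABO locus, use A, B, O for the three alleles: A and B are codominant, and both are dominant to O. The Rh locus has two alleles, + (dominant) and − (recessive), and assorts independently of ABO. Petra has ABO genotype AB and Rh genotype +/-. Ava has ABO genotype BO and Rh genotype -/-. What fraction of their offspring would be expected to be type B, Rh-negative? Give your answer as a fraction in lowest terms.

1/4

ABO cross AB × BO → offspring phenotypes: 1/4 A, 1/2 B, 1/4 AB.
Rh cross +/- × -/- → 1/2 Rh+, 1/2 Rh-.
Independent loci: P(type B, Rh-negative) = 1/2 × 1/2 = 1/4.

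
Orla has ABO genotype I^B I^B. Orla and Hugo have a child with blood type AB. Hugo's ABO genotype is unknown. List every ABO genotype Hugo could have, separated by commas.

I^A I^A, I^A I^B, I^A i

For each candidate genotype of Hugo, check whether crossing it with I^B I^B can produce every observed child phenotype.
  I^A I^A → possible child types {AB} ✓
  I^A I^B → possible child types {B, AB} ✓
  I^A i → possible child types {B, AB} ✓
  I^B I^B → possible child types {B} ✗
  I^B i → possible child types {B} ✗
  i i → possible child types {B} ✗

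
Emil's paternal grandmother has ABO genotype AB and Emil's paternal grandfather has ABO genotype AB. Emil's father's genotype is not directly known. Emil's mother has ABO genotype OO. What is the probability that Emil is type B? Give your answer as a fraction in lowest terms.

1/2

Emil's father's ABO genotype from AB × AB: 1/4 AA, 1/2 AB, 1/4 BB.
Crossing each possibility with the mother OO and summing P(type B): 1/4·0 + 1/2·1/2 + 1/4·1 = 1/2.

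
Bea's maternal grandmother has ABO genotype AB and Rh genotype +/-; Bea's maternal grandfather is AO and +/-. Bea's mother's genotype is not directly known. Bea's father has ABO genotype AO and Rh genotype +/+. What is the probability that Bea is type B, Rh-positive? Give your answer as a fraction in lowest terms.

1/8

Bea's mother's ABO genotype from AB × AO: 1/4 AA, 1/4 AB, 1/4 AO, 1/4 BO.
Crossing each possibility with the father AO and summing P(type B): 1/4·0 + 1/4·1/4 + 1/4·0 + 1/4·1/4 = 1/8.
Similarly for Rh via the mother's Rh distribution: P(Rh+) = 1.
Independent loci: 1/8 × 1 = 1/8.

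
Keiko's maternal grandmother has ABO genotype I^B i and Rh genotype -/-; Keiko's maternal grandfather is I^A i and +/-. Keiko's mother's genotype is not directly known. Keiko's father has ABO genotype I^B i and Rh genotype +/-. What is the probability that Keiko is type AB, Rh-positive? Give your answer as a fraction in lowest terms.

5/64

Keiko's mother's ABO genotype from I^B i × I^A i: 1/4 I^A I^B, 1/4 I^A i, 1/4 I^B i, 1/4 i i.
Crossing each possibility with the father I^B i and summing P(type AB): 1/4·1/4 + 1/4·1/4 + 1/4·0 + 1/4·0 = 1/8.
Similarly for Rh via the mother's Rh distribution: P(Rh+) = 5/8.
Independent loci: 1/8 × 5/8 = 5/64.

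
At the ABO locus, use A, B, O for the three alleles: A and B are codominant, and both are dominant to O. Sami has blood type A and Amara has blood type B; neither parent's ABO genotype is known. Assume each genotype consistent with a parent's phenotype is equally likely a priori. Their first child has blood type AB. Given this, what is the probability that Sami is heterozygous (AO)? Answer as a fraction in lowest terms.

Possible genotypes: Sami ∈ {AA, AO}; Amara ∈ {BB, BO}.
Weight each parental genotype pair by prior × P(type-AB child):
  AA × BB: posterior weight 4/9.
  AA × BO: posterior weight 2/9.
  AO × BB: posterior weight 2/9.
  AO × BO: posterior weight 1/9.
Sum the posterior weight over pairs where Sami is AO: 1/3.

1/3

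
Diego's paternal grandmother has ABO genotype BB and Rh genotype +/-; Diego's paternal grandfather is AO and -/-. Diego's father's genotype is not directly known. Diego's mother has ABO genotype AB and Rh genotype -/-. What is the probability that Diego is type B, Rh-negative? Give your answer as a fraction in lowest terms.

Diego's father's ABO genotype from BB × AO: 1/2 AB, 1/2 BO.
Crossing each possibility with the mother AB and summing P(type B): 1/2·1/4 + 1/2·1/2 = 3/8.
Similarly for Rh via the father's Rh distribution: P(Rh-) = 3/4.
Independent loci: 3/8 × 3/4 = 9/32.

9/32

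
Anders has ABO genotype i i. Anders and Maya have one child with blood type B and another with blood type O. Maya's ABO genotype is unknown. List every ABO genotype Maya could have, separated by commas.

For each candidate genotype of Maya, check whether crossing it with i i can produce every observed child phenotype.
  I^A I^A → possible child types {A} ✗
  I^A I^B → possible child types {A, B} ✗
  I^A i → possible child types {O, A} ✗
  I^B I^B → possible child types {B} ✗
  I^B i → possible child types {O, B} ✓
  i i → possible child types {O} ✗

I^B i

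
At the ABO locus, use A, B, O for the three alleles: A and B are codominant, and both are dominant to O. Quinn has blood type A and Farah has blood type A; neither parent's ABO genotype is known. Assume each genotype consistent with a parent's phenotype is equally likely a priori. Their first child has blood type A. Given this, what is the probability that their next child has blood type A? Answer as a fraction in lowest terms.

19/20

Possible genotypes: Quinn ∈ {AA, AO}; Farah ∈ {AA, AO}.
Weight each parental genotype pair by prior × P(type-A child):
  AA × AA: posterior weight 4/15; P(next child type A) = 1.
  AA × AO: posterior weight 4/15; P(next child type A) = 1.
  AO × AA: posterior weight 4/15; P(next child type A) = 1.
  AO × AO: posterior weight 1/5; P(next child type A) = 3/4.
Weighted sum = 19/20.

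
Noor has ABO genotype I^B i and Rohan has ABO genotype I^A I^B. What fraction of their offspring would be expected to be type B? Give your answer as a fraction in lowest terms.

ABO cross I^B i × I^A I^B → offspring phenotypes: 1/4 A, 1/2 B, 1/4 AB.
So P(type B) = 1/2.

1/2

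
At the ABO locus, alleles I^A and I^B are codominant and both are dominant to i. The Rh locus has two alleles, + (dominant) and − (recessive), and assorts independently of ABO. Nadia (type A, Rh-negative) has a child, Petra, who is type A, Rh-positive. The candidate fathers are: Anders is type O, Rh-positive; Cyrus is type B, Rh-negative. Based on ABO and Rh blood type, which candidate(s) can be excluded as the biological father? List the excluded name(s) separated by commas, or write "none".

Cyrus

A candidate is excluded only if no genotype consistent with his phenotype could produce a type A, Rh-positive child with a type A, Rh-negative mother.
Cyrus (type B, Rh-): no genotype consistent with that phenotype can produce a type-A Rh+ child with a type-A mother.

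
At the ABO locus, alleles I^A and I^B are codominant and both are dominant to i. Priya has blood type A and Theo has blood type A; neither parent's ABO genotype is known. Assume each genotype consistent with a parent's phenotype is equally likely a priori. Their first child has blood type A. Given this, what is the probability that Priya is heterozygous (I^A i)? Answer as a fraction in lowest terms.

7/15

Possible genotypes: Priya ∈ {I^A I^A, I^A i}; Theo ∈ {I^A I^A, I^A i}.
Weight each parental genotype pair by prior × P(type-A child):
  I^A I^A × I^A I^A: posterior weight 4/15.
  I^A I^A × I^A i: posterior weight 4/15.
  I^A i × I^A I^A: posterior weight 4/15.
  I^A i × I^A i: posterior weight 1/5.
Sum the posterior weight over pairs where Priya is I^A i: 7/15.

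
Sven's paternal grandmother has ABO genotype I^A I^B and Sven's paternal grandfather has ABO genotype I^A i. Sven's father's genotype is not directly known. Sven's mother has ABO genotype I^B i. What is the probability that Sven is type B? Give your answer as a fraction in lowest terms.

Sven's father's ABO genotype from I^A I^B × I^A i: 1/4 I^A I^A, 1/4 I^A I^B, 1/4 I^A i, 1/4 I^B i.
Crossing each possibility with the mother I^B i and summing P(type B): 1/4·0 + 1/4·1/2 + 1/4·1/4 + 1/4·3/4 = 3/8.

3/8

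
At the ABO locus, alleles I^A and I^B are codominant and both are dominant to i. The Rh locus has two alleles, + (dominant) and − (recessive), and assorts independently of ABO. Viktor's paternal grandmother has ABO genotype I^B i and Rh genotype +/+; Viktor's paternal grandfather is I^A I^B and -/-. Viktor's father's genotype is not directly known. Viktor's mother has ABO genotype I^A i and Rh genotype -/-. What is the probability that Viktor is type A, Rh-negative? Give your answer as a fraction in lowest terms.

3/16

Viktor's father's ABO genotype from I^B i × I^A I^B: 1/4 I^A I^B, 1/4 I^A i, 1/4 I^B I^B, 1/4 I^B i.
Crossing each possibility with the mother I^A i and summing P(type A): 1/4·1/2 + 1/4·3/4 + 1/4·0 + 1/4·1/4 = 3/8.
Similarly for Rh via the father's Rh distribution: P(Rh-) = 1/2.
Independent loci: 3/8 × 1/2 = 3/16.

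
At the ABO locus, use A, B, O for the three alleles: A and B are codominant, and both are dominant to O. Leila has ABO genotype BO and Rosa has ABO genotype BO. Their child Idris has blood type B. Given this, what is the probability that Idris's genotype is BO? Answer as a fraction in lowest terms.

Cross BO × BO → 1/4 BB, 1/2 BO, 1/4 OO.
Type-B genotypes among offspring: BB (1/4), BO (1/2); total 3/4.
P(BO | type B) = (1/2) / (3/4) = 2/3.

2/3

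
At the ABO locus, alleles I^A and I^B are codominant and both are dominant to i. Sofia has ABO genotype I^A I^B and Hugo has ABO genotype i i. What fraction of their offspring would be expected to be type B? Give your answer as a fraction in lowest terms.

ABO cross I^A I^B × i i → offspring phenotypes: 1/2 A, 1/2 B.
So P(type B) = 1/2.

1/2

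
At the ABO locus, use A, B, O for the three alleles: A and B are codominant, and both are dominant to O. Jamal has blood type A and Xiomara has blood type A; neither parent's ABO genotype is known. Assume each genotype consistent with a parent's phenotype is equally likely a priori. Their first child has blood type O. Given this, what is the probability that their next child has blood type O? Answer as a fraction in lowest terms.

1/4

Possible genotypes: Jamal ∈ {AA, AO}; Xiomara ∈ {AA, AO}.
Weight each parental genotype pair by prior × P(type-O child):
  AO × AO: posterior weight 1; P(next child type O) = 1/4.
Weighted sum = 1/4.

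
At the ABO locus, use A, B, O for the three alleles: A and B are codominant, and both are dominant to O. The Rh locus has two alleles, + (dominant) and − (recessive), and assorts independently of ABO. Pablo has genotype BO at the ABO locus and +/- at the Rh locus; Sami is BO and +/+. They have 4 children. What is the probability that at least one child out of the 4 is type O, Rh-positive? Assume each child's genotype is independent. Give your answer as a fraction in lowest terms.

175/256

ABO cross BO × BO → 1/4 O, 3/4 B.
Rh cross +/- × +/+ → 1 Rh+; so P(type O, Rh-positive) = 1/4 × 1 = 1/4 per child.
P(none) = (3/4)^4 = 81/256; P(at least one) = 1 − 81/256 = 175/256.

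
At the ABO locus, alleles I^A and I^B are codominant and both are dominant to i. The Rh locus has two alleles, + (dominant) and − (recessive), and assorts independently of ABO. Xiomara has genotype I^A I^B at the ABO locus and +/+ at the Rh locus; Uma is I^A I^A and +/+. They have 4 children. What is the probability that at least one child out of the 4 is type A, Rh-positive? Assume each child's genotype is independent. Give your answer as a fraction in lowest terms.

ABO cross I^A I^B × I^A I^A → 1/2 A, 1/2 AB.
Rh cross +/+ × +/+ → 1 Rh+; so P(type A, Rh-positive) = 1/2 × 1 = 1/2 per child.
P(none) = (1/2)^4 = 1/16; P(at least one) = 1 − 1/16 = 15/16.

15/16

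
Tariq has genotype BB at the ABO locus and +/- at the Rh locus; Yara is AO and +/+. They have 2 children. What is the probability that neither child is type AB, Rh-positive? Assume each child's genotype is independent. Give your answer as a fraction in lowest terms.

1/4

ABO cross BB × AO → 1/2 B, 1/2 AB.
Rh cross +/- × +/+ → 1 Rh+; so P(type AB, Rh-positive) = 1/2 × 1 = 1/2 per child.
P(not type AB, Rh-positive) = 1/2 for one child; (1/2)^2 = 1/4.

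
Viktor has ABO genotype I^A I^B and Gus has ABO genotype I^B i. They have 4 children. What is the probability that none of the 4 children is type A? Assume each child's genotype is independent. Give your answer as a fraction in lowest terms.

81/256

ABO cross I^A I^B × I^B i → 1/4 A, 1/2 B, 1/4 AB.
So P(type A) = 1/4 per child.
P(not type A) = 3/4 for one child; (3/4)^4 = 81/256.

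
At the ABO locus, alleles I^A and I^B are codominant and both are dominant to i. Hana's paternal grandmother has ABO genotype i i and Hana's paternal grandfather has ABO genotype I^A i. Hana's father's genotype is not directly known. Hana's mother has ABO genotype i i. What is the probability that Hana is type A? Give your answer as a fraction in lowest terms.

Hana's father's ABO genotype from i i × I^A i: 1/2 I^A i, 1/2 i i.
Crossing each possibility with the mother i i and summing P(type A): 1/2·1/2 + 1/2·0 = 1/4.

1/4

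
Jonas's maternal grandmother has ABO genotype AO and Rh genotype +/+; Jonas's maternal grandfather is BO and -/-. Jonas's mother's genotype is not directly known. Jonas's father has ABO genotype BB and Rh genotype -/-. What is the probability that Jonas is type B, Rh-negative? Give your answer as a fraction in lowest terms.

Jonas's mother's ABO genotype from AO × BO: 1/4 AB, 1/4 AO, 1/4 BO, 1/4 OO.
Crossing each possibility with the father BB and summing P(type B): 1/4·1/2 + 1/4·1/2 + 1/4·1 + 1/4·1 = 3/4.
Similarly for Rh via the mother's Rh distribution: P(Rh-) = 1/2.
Independent loci: 3/4 × 1/2 = 3/8.

3/8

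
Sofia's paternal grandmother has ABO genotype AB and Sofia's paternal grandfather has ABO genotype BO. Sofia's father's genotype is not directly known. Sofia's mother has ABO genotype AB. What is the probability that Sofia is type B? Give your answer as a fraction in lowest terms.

Sofia's father's ABO genotype from AB × BO: 1/4 AB, 1/4 AO, 1/4 BB, 1/4 BO.
Crossing each possibility with the mother AB and summing P(type B): 1/4·1/4 + 1/4·1/4 + 1/4·1/2 + 1/4·1/2 = 3/8.

3/8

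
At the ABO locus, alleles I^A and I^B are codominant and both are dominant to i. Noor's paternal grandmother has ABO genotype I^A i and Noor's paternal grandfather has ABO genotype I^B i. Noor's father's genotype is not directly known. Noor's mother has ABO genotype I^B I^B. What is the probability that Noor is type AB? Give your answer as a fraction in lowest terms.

1/4

Noor's father's ABO genotype from I^A i × I^B i: 1/4 I^A I^B, 1/4 I^A i, 1/4 I^B i, 1/4 i i.
Crossing each possibility with the mother I^B I^B and summing P(type AB): 1/4·1/2 + 1/4·1/2 + 1/4·0 + 1/4·0 = 1/4.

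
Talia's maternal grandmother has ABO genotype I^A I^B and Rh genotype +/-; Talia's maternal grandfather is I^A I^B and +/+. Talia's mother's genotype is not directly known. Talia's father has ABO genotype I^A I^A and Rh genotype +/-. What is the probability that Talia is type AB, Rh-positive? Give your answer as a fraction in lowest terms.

7/16

Talia's mother's ABO genotype from I^A I^B × I^A I^B: 1/4 I^A I^A, 1/2 I^A I^B, 1/4 I^B I^B.
Crossing each possibility with the father I^A I^A and summing P(type AB): 1/4·0 + 1/2·1/2 + 1/4·1 = 1/2.
Similarly for Rh via the mother's Rh distribution: P(Rh+) = 7/8.
Independent loci: 1/2 × 7/8 = 7/16.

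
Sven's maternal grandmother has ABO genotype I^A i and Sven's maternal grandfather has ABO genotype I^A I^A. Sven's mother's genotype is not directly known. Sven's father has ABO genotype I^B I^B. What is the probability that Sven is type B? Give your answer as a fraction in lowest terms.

1/4

Sven's mother's ABO genotype from I^A i × I^A I^A: 1/2 I^A I^A, 1/2 I^A i.
Crossing each possibility with the father I^B I^B and summing P(type B): 1/2·0 + 1/2·1/2 = 1/4.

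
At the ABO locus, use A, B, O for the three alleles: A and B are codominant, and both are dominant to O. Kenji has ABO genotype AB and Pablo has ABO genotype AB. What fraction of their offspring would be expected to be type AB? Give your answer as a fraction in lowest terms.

1/2

ABO cross AB × AB → offspring phenotypes: 1/4 A, 1/4 B, 1/2 AB.
So P(type AB) = 1/2.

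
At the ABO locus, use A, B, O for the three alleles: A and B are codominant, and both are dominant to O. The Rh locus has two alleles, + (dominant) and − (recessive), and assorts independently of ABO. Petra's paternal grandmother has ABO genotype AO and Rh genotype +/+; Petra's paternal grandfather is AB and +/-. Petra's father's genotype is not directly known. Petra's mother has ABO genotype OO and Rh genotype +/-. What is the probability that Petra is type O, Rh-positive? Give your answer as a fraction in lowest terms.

Petra's father's ABO genotype from AO × AB: 1/4 AA, 1/4 AB, 1/4 AO, 1/4 BO.
Crossing each possibility with the mother OO and summing P(type O): 1/4·0 + 1/4·0 + 1/4·1/2 + 1/4·1/2 = 1/4.
Similarly for Rh via the father's Rh distribution: P(Rh+) = 7/8.
Independent loci: 1/4 × 7/8 = 7/32.

7/32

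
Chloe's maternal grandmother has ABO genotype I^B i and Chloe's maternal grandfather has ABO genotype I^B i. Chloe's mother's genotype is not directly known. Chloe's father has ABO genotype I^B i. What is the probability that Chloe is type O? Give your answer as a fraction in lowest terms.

Chloe's mother's ABO genotype from I^B i × I^B i: 1/4 I^B I^B, 1/2 I^B i, 1/4 i i.
Crossing each possibility with the father I^B i and summing P(type O): 1/4·0 + 1/2·1/4 + 1/4·1/2 = 1/4.

1/4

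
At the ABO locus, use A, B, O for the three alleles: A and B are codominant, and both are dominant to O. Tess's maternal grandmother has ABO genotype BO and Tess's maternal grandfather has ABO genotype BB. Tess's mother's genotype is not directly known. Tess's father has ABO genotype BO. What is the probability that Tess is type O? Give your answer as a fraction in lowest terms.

1/8

Tess's mother's ABO genotype from BO × BB: 1/2 BB, 1/2 BO.
Crossing each possibility with the father BO and summing P(type O): 1/2·0 + 1/2·1/4 = 1/8.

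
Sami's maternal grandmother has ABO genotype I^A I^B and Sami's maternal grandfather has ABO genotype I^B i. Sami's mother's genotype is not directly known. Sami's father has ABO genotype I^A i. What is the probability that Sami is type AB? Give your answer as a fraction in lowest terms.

1/4

Sami's mother's ABO genotype from I^A I^B × I^B i: 1/4 I^A I^B, 1/4 I^A i, 1/4 I^B I^B, 1/4 I^B i.
Crossing each possibility with the father I^A i and summing P(type AB): 1/4·1/4 + 1/4·0 + 1/4·1/2 + 1/4·1/4 = 1/4.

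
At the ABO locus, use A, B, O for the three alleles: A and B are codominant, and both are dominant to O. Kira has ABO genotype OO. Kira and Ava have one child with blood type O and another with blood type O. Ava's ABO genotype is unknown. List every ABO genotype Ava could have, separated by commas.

AO, BO, OO

For each candidate genotype of Ava, check whether crossing it with OO can produce every observed child phenotype.
  AA → possible child types {A} ✗
  AB → possible child types {A, B} ✗
  AO → possible child types {O, A} ✓
  BB → possible child types {B} ✗
  BO → possible child types {O, B} ✓
  OO → possible child types {O} ✓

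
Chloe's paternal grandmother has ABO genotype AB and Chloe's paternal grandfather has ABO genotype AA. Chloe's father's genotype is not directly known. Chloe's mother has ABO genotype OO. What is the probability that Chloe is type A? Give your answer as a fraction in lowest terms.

3/4

Chloe's father's ABO genotype from AB × AA: 1/2 AA, 1/2 AB.
Crossing each possibility with the mother OO and summing P(type A): 1/2·1 + 1/2·1/2 = 3/4.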